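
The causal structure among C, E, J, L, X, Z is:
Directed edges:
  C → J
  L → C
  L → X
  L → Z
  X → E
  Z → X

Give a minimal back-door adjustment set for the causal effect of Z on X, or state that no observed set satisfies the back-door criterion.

desc(Z)\{Z}={E,X}; candidates ⊆ {C,J,L}.
size 0: {}; under {} Z still reaches {C,E,J,L,X} ∋ X.
{L}: Z⊥X given {L} in G with Z→· removed — back-door holds.

Z→X: minimal back-door set {L}.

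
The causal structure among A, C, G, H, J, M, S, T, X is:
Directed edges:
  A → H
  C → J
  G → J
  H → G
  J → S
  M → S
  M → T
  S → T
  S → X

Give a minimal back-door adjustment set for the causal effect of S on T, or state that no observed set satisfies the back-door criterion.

S→T: minimal back-door set {M}.

desc(S)\{S}={T,X}; candidates ⊆ {A,C,G,H,J,M}.
size 0: {}; under {} S still reaches {A,C,G,H,J,M,T} ∋ T.
{M}: S⊥T given {M} in G with S→· removed — back-door holds.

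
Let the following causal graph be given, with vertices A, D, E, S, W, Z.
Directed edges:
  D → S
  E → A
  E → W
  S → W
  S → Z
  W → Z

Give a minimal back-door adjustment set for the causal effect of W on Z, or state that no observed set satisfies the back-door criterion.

W→Z: minimal back-door set {S}.

desc(W)\{W}={Z}; candidates ⊆ {A,D,E,S}.
size 0: {}; under {} W still reaches {A,D,E,S,Z} ∋ Z.
{S}: W⊥Z given {S} in G with W→· removed — back-door holds.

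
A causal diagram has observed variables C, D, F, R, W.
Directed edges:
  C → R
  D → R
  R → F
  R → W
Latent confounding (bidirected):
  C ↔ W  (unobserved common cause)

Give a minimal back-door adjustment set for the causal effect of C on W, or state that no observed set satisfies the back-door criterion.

desc(C)\{C}={F,R,W}; candidates ⊆ {D}.
C↔W: latent back-door arc(s) into C.
size 0: {}; under {} C still reaches {W} ∋ W.
size 1: {D}; under {D} C still reaches {W} ∋ W.
C↔W cannot be blocked by any observed set — no back-door set.

C→W: no observed back-door set.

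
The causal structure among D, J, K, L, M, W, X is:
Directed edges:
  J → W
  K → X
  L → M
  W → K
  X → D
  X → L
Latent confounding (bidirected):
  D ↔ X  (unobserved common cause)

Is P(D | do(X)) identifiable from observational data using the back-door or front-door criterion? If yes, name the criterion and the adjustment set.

P(D|do(X)): not identifiable (no BD/FD set).

desc(X)\{X}={D,L,M}; candidates ⊆ {J,K,W}.
X↔D: latent back-door arc(s) into X.
size 0: {}; under {} X still reaches {D,J,K,W} ∋ D.
size 1: {J}, {K}, {W}; under {J} X still reaches {D,K,W} ∋ D.
size 2: {J,K}, {J,W}, {K,W}; under {J,K} X still reaches {D} ∋ D.
X↔D cannot be blocked by any observed set — no back-door set.
No mediator lies on a directed X→…→D path.
Neither criterion identifies P(D|do(X)) in this graph.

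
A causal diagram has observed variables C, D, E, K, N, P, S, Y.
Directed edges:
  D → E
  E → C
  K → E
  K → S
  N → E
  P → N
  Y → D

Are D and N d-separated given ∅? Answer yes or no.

Yes — D ⊥ N | ∅.

Bayes-Ball from D | ∅ reaches {C,E,Y}.
N ∉ reach(D|∅) ⇒ D ⊥ N | ∅.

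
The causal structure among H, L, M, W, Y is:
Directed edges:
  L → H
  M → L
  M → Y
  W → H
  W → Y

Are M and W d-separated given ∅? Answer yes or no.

Bayes-Ball from M | ∅ reaches {H,L,Y}.
W ∉ reach(M|∅) ⇒ M ⊥ W | ∅.

Yes — M ⊥ W | ∅.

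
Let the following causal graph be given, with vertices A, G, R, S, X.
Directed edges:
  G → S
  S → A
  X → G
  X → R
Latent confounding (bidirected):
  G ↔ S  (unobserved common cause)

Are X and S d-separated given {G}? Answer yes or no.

No — X and S are d-connected given {G}.

Bayes-Ball from X | {G} reaches {A,R,S}.
S ∈ reach(X|{G}) ⇒ X ⊥̸ S | {G}.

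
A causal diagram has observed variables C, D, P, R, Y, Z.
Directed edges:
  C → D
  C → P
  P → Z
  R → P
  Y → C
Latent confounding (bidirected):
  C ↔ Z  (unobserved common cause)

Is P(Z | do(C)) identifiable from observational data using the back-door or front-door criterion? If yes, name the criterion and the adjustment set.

P(Z|do(C)): frontdoor, adjust for {P}.

desc(C)\{C}={D,P,Z}; candidates ⊆ {R,Y}.
C↔Z: latent back-door arc(s) into C.
size 0: {}; under {} C still reaches {Y,Z} ∋ Z.
size 1: {R}, {Y}; under {R} C still reaches {Y,Z} ∋ Z.
size 2: {R,Y}; under {R,Y} C still reaches {Z} ∋ Z.
C↔Z cannot be blocked by any observed set — no back-door set.
{P}: (i) intercepts every directed C→Z path; (ii) no back-door C→{P}; (iii) {C} blocks every back-door {P}→Z. Front-door holds.
P(Z|do(C)) = Σ_{P} P(P|C) Σ_{C'} P(Z|P,C')P(C').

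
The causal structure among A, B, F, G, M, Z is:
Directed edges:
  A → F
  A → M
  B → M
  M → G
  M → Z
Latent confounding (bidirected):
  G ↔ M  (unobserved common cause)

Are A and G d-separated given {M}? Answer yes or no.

Bayes-Ball from A | {M} reaches {B,F,G}.
G ∈ reach(A|{M}) ⇒ A ⊥̸ G | {M}.

No — A and G are d-connected given {M}.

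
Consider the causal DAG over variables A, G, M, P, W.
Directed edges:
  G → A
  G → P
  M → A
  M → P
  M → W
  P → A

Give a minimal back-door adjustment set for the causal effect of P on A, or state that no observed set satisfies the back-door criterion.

desc(P)\{P}={A}; candidates ⊆ {G,M,W}.
size 0: {}; under {} P still reaches {A,G,M,W} ∋ A.
size 1: {G}, {M}, {W}; under {G} P still reaches {A,M,W} ∋ A.
{G,M}: P⊥A given {G,M} in G with P→· removed — back-door holds.

P→A: minimal back-door set {G, M}.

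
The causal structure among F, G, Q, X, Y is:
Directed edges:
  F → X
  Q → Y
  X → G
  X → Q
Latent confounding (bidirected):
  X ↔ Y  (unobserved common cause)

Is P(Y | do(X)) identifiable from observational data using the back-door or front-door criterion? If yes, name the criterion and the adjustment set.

P(Y|do(X)): frontdoor, adjust for {Q}.

desc(X)\{X}={G,Q,Y}; candidates ⊆ {F}.
X↔Y: latent back-door arc(s) into X.
size 0: {}; under {} X still reaches {F,Y} ∋ Y.
size 1: {F}; under {F} X still reaches {Y} ∋ Y.
X↔Y cannot be blocked by any observed set — no back-door set.
{Q}: (i) intercepts every directed X→Y path; (ii) no back-door X→{Q}; (iii) {X} blocks every back-door {Q}→Y. Front-door holds.
P(Y|do(X)) = Σ_{Q} P(Q|X) Σ_{X'} P(Y|Q,X')P(X').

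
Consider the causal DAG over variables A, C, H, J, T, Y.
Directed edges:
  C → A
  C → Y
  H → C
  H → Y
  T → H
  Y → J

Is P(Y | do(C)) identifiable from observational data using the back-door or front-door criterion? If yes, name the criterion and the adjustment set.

P(Y|do(C)): backdoor, adjust for {H}.

desc(C)\{C}={A,J,Y}; candidates ⊆ {H,T}.
size 0: {}; under {} C still reaches {H,J,T,Y} ∋ Y.
{H}: C⊥Y given {H} in G with C→· removed — back-door holds.
P(Y|do(C)) = Σ_{H} P(Y|C,H)·P(H).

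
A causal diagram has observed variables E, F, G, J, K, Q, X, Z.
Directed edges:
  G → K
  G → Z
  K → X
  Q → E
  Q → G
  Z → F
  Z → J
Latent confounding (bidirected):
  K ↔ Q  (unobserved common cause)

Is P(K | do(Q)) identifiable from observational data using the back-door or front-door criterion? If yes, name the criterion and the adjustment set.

desc(Q)\{Q}={E,F,G,J,K,X,Z}; candidates ⊆ {—}.
Q↔K: latent back-door arc(s) into Q.
size 0: {}; under {} Q still reaches {K,X} ∋ K.
Q↔K cannot be blocked by any observed set — no back-door set.
{G}: (i) intercepts every directed Q→K path; (ii) no back-door Q→{G}; (iii) {Q} blocks every back-door {G}→K. Front-door holds.
P(K|do(Q)) = Σ_{G} P(G|Q) Σ_{Q'} P(K|G,Q')P(Q').

P(K|do(Q)): frontdoor, adjust for {G}.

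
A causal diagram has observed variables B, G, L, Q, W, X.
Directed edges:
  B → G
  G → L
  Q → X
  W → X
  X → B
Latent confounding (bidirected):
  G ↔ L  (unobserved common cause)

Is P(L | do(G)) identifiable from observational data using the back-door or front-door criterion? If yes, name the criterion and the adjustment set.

P(L|do(G)): not identifiable (no BD/FD set).

desc(G)\{G}={L}; candidates ⊆ {B,Q,W,X}.
G↔L: latent back-door arc(s) into G.
size 0: {}; under {} G still reaches {B,L,Q,W,X} ∋ L.
size 1: {B}, {Q}, {W} …(+1); under {B} G still reaches {L} ∋ L.
size 2: {B,Q}, {B,W}, {B,X} …(+3); under {B,Q} G still reaches {L} ∋ L.
G↔L cannot be blocked by any observed set — no back-door set.
No mediator lies on a directed G→…→L path.
Neither criterion identifies P(L|do(G)) in this graph.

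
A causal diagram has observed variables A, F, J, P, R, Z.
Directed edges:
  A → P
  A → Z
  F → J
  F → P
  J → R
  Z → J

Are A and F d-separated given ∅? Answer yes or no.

Bayes-Ball from A | ∅ reaches {J,P,R,Z}.
F ∉ reach(A|∅) ⇒ A ⊥ F | ∅.

Yes — A ⊥ F | ∅.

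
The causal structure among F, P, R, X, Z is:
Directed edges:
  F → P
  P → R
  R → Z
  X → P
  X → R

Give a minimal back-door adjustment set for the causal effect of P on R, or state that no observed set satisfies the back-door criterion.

P→R: minimal back-door set {X}.

desc(P)\{P}={R,Z}; candidates ⊆ {F,X}.
size 0: {}; under {} P still reaches {F,R,X,Z} ∋ R.
{X}: P⊥R given {X} in G with P→· removed — back-door holds.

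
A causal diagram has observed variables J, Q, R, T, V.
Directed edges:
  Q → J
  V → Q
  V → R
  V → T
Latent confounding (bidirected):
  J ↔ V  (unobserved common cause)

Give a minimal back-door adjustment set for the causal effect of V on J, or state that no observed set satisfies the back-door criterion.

V→J: no observed back-door set.

desc(V)\{V}={J,Q,R,T}; candidates ⊆ {—}.
V↔J: latent back-door arc(s) into V.
size 0: {}; under {} V still reaches {J} ∋ J.
V↔J cannot be blocked by any observed set — no back-door set.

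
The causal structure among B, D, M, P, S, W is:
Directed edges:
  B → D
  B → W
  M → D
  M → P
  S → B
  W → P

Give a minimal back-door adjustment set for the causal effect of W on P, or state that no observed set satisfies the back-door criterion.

W→P: minimal back-door set ∅.

desc(W)\{W}={P}; candidates ⊆ {B,D,M,S}.
∅: W⊥P given ∅ in G with W→· removed — back-door holds.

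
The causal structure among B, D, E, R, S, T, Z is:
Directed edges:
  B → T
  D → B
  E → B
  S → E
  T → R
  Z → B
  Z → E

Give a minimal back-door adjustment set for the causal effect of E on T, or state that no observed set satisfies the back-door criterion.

E→T: minimal back-door set {Z}.

desc(E)\{E}={B,R,T}; candidates ⊆ {D,S,Z}.
size 0: {}; under {} E still reaches {B,R,S,T,Z} ∋ T.
{Z}: E⊥T given {Z} in G with E→· removed — back-door holds.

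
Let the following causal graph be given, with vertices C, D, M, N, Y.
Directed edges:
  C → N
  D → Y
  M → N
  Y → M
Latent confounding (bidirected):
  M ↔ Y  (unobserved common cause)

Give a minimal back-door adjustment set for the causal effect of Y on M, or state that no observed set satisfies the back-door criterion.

desc(Y)\{Y}={M,N}; candidates ⊆ {C,D}.
Y↔M: latent back-door arc(s) into Y.
size 0: {}; under {} Y still reaches {D,M,N} ∋ M.
size 1: {C}, {D}; under {C} Y still reaches {D,M,N} ∋ M.
size 2: {C,D}; under {C,D} Y still reaches {M,N} ∋ M.
Y↔M cannot be blocked by any observed set — no back-door set.

Y→M: no observed back-door set.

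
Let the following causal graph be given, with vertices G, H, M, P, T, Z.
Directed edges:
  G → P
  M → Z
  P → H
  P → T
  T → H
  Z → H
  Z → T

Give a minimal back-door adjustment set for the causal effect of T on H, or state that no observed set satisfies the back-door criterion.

desc(T)\{T}={H}; candidates ⊆ {G,M,P,Z}.
size 0: {}; under {} T still reaches {G,H,M,P,Z} ∋ H.
size 1: {G}, {M}, {P} …(+1); under {G} T still reaches {H,M,P,Z} ∋ H.
{P,Z}: T⊥H given {P,Z} in G with T→· removed — back-door holds.

T→H: minimal back-door set {P, Z}.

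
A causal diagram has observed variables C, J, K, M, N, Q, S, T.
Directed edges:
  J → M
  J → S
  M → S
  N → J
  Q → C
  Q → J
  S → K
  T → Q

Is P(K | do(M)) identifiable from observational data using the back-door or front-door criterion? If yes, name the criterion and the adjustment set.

desc(M)\{M}={K,S}; candidates ⊆ {C,J,N,Q,T}.
size 0: {}; under {} M still reaches {C,J,K,N,Q,S,T} ∋ K.
{J}: M⊥K given {J} in G with M→· removed — back-door holds.
P(K|do(M)) = Σ_{J} P(K|M,J)·P(J).

P(K|do(M)): backdoor, adjust for {J}.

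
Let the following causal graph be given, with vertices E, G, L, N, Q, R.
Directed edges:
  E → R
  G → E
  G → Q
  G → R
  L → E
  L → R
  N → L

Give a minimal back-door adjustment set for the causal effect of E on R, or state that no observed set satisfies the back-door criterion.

desc(E)\{E}={R}; candidates ⊆ {G,L,N,Q}.
size 0: {}; under {} E still reaches {G,L,N,Q,R} ∋ R.
size 1: {G}, {L}, {N} …(+1); under {G} E still reaches {L,N,R} ∋ R.
{G,L}: E⊥R given {G,L} in G with E→· removed — back-door holds.

E→R: minimal back-door set {G, L}.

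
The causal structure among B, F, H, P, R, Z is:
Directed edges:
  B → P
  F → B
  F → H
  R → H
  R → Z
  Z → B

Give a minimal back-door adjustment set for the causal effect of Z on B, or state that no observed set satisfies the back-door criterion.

Z→B: minimal back-door set ∅.

desc(Z)\{Z}={B,P}; candidates ⊆ {F,H,R}.
∅: Z⊥B given ∅ in G with Z→· removed — back-door holds.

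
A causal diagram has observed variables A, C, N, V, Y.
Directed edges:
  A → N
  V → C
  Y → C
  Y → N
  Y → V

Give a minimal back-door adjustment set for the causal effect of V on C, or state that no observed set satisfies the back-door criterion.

V→C: minimal back-door set {Y}.

desc(V)\{V}={C}; candidates ⊆ {A,N,Y}.
size 0: {}; under {} V still reaches {C,N,Y} ∋ C.
{Y}: V⊥C given {Y} in G with V→· removed — back-door holds.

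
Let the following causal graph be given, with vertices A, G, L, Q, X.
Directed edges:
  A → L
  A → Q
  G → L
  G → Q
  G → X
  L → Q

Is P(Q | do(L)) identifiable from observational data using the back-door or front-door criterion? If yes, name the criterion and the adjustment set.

P(Q|do(L)): backdoor, adjust for {A, G}.

desc(L)\{L}={Q}; candidates ⊆ {A,G,X}.
size 0: {}; under {} L still reaches {A,G,Q,X} ∋ Q.
size 1: {A}, {G}, {X}; under {A} L still reaches {G,Q,X} ∋ Q.
{A,G}: L⊥Q given {A,G} in G with L→· removed — back-door holds.
P(Q|do(L)) = Σ_{A,G} P(Q|L,A,G)·P(A,G).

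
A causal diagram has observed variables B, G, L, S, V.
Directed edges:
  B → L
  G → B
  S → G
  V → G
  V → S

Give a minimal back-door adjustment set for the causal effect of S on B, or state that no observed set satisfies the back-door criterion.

S→B: minimal back-door set {V}.

desc(S)\{S}={B,G,L}; candidates ⊆ {V}.
size 0: {}; under {} S still reaches {B,G,L,V} ∋ B.
{V}: S⊥B given {V} in G with S→· removed — back-door holds.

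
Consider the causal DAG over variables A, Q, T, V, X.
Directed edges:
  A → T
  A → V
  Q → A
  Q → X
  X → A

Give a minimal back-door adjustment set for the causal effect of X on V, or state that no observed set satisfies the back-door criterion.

desc(X)\{X}={A,T,V}; candidates ⊆ {Q}.
size 0: {}; under {} X still reaches {A,Q,T,V} ∋ V.
{Q}: X⊥V given {Q} in G with X→· removed — back-door holds.

X→V: minimal back-door set {Q}.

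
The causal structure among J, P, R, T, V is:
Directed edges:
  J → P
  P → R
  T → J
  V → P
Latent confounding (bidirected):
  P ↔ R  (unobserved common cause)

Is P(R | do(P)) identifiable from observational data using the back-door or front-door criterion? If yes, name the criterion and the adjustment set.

desc(P)\{P}={R}; candidates ⊆ {J,T,V}.
P↔R: latent back-door arc(s) into P.
size 0: {}; under {} P still reaches {J,R,T,V} ∋ R.
size 1: {J}, {T}, {V}; under {J} P still reaches {R,V} ∋ R.
size 2: {J,T}, {J,V}, {T,V}; under {J,T} P still reaches {R,V} ∋ R.
P↔R cannot be blocked by any observed set — no back-door set.
No mediator lies on a directed P→…→R path.
Neither criterion identifies P(R|do(P)) in this graph.

P(R|do(P)): not identifiable (no BD/FD set).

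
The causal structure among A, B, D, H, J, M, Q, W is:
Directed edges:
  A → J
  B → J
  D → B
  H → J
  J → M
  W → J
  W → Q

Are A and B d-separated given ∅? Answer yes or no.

Bayes-Ball from A | ∅ reaches {J,M}.
B ∉ reach(A|∅) ⇒ A ⊥ B | ∅.

Yes — A ⊥ B | ∅.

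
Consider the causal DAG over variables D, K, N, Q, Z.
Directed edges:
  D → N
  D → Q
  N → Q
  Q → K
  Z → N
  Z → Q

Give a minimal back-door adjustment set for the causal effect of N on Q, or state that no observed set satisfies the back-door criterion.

desc(N)\{N}={K,Q}; candidates ⊆ {D,Z}.
size 0: {}; under {} N still reaches {D,K,Q,Z} ∋ Q.
size 1: {D}, {Z}; under {D} N still reaches {K,Q,Z} ∋ Q.
{D,Z}: N⊥Q given {D,Z} in G with N→· removed — back-door holds.

N→Q: minimal back-door set {D, Z}.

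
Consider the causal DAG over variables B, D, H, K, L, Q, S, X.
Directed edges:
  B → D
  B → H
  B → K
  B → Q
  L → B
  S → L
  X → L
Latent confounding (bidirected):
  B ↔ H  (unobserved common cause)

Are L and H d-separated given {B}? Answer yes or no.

No — L and H are d-connected given {B}.

Bayes-Ball from L | {B} reaches {H,S,X}.
H ∈ reach(L|{B}) ⇒ L ⊥̸ H | {B}.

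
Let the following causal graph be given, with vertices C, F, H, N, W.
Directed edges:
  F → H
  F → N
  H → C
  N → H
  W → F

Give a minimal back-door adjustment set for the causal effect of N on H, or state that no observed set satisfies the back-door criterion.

N→H: minimal back-door set {F}.

desc(N)\{N}={C,H}; candidates ⊆ {F,W}.
size 0: {}; under {} N still reaches {C,F,H,W} ∋ H.
{F}: N⊥H given {F} in G with N→· removed — back-door holds.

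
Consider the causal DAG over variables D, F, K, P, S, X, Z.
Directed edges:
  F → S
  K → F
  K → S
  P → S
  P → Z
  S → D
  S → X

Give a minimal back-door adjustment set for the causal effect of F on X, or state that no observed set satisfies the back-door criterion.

F→X: minimal back-door set {K}.

desc(F)\{F}={D,S,X}; candidates ⊆ {K,P,Z}.
size 0: {}; under {} F still reaches {D,K,S,X} ∋ X.
{K}: F⊥X given {K} in G with F→· removed — back-door holds.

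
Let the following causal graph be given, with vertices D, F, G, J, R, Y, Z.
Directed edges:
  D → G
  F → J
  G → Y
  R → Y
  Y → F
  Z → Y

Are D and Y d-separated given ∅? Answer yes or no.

Bayes-Ball from D | ∅ reaches {F,G,J,Y}.
Y ∈ reach(D|∅) ⇒ D ⊥̸ Y | ∅.

No — D and Y are d-connected given ∅.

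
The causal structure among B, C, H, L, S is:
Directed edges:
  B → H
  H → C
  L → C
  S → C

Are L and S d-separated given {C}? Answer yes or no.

No — L and S are d-connected given {C}.

Bayes-Ball from L | {C} reaches {B,H,S}.
S ∈ reach(L|{C}) ⇒ L ⊥̸ S | {C}.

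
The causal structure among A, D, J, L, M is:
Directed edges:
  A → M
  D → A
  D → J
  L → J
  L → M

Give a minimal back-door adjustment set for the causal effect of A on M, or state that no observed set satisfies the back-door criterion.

desc(A)\{A}={M}; candidates ⊆ {D,J,L}.
∅: A⊥M given ∅ in G with A→· removed — back-door holds.

A→M: minimal back-door set ∅.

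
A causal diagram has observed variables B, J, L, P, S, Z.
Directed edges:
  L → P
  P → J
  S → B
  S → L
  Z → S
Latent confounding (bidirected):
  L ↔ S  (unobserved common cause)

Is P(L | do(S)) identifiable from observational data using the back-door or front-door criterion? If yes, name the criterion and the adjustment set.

desc(S)\{S}={B,J,L,P}; candidates ⊆ {Z}.
S↔L: latent back-door arc(s) into S.
size 0: {}; under {} S still reaches {J,L,P,Z} ∋ L.
size 1: {Z}; under {Z} S still reaches {J,L,P} ∋ L.
S↔L cannot be blocked by any observed set — no back-door set.
No mediator lies on a directed S→…→L path.
Neither criterion identifies P(L|do(S)) in this graph.

P(L|do(S)): not identifiable (no BD/FD set).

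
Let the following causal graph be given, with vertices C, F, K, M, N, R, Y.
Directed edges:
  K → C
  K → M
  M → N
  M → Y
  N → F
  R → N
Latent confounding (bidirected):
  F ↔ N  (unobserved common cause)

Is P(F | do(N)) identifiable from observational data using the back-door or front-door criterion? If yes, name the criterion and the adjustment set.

desc(N)\{N}={F}; candidates ⊆ {C,K,M,R,Y}.
N↔F: latent back-door arc(s) into N.
size 0: {}; under {} N still reaches {C,F,K,M,R,Y} ∋ F.
size 1: {C}, {K}, {M} …(+2); under {C} N still reaches {F,K,M,R,Y} ∋ F.
size 2: {C,K}, {C,M}, {C,R} …(+7); under {C,K} N still reaches {F,M,R,Y} ∋ F.
N↔F cannot be blocked by any observed set — no back-door set.
No mediator lies on a directed N→…→F path.
Neither criterion identifies P(F|do(N)) in this graph.

P(F|do(N)): not identifiable (no BD/FD set).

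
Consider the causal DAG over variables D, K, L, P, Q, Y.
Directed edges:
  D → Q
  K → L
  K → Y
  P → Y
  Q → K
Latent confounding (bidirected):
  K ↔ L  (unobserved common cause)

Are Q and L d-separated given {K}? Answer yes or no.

No — Q and L are d-connected given {K}.

Bayes-Ball from Q | {K} reaches {D,L}.
L ∈ reach(Q|{K}) ⇒ Q ⊥̸ L | {K}.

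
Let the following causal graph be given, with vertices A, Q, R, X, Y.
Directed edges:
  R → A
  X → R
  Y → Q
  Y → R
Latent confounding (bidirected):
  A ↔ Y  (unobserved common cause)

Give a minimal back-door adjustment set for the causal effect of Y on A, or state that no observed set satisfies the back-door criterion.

Y→A: no observed back-door set.

desc(Y)\{Y}={A,Q,R}; candidates ⊆ {X}.
Y↔A: latent back-door arc(s) into Y.
size 0: {}; under {} Y still reaches {A} ∋ A.
size 1: {X}; under {X} Y still reaches {A} ∋ A.
Y↔A cannot be blocked by any observed set — no back-door set.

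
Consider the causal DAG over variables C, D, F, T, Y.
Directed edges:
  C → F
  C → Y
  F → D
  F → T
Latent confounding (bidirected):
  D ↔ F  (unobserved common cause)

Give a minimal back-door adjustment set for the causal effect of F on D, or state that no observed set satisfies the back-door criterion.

desc(F)\{F}={D,T}; candidates ⊆ {C,Y}.
F↔D: latent back-door arc(s) into F.
size 0: {}; under {} F still reaches {C,D,Y} ∋ D.
size 1: {C}, {Y}; under {C} F still reaches {D} ∋ D.
size 2: {C,Y}; under {C,Y} F still reaches {D} ∋ D.
F↔D cannot be blocked by any observed set — no back-door set.

F→D: no observed back-door set.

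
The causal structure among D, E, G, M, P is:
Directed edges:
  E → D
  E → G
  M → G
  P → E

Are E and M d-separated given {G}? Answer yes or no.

No — E and M are d-connected given {G}.

Bayes-Ball from E | {G} reaches {D,M,P}.
M ∈ reach(E|{G}) ⇒ E ⊥̸ M | {G}.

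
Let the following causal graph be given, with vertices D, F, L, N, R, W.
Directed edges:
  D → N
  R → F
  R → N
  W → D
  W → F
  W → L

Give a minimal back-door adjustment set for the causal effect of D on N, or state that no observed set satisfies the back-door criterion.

desc(D)\{D}={N}; candidates ⊆ {F,L,R,W}.
∅: D⊥N given ∅ in G with D→· removed — back-door holds.

D→N: minimal back-door set ∅.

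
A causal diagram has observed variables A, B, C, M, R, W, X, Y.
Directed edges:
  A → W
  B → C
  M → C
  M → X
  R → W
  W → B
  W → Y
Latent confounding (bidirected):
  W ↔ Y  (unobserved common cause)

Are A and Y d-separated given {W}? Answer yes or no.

No — A and Y are d-connected given {W}.

Bayes-Ball from A | {W} reaches {R,Y}.
Y ∈ reach(A|{W}) ⇒ A ⊥̸ Y | {W}.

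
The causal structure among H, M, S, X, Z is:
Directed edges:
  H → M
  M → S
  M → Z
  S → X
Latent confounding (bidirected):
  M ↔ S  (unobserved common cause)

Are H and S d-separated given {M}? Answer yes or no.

No — H and S are d-connected given {M}.

Bayes-Ball from H | {M} reaches {S,X}.
S ∈ reach(H|{M}) ⇒ H ⊥̸ S | {M}.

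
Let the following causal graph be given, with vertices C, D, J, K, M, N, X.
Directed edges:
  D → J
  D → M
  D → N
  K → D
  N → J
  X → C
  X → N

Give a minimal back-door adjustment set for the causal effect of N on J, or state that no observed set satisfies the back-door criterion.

N→J: minimal back-door set {D}.

desc(N)\{N}={J}; candidates ⊆ {C,D,K,M,X}.
size 0: {}; under {} N still reaches {C,D,J,K,M,X} ∋ J.
{D}: N⊥J given {D} in G with N→· removed — back-door holds.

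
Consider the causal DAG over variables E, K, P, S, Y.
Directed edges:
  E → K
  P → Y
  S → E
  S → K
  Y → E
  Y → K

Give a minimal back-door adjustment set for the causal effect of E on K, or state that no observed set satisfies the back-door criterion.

E→K: minimal back-door set {S, Y}.

desc(E)\{E}={K}; candidates ⊆ {P,S,Y}.
size 0: {}; under {} E still reaches {K,P,S,Y} ∋ K.
size 1: {P}, {S}, {Y}; under {P} E still reaches {K,S,Y} ∋ K.
{S,Y}: E⊥K given {S,Y} in G with E→· removed — back-door holds.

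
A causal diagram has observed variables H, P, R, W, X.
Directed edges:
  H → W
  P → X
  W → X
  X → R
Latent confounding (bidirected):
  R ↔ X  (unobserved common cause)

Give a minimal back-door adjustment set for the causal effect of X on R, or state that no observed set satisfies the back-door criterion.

X→R: no observed back-door set.

desc(X)\{X}={R}; candidates ⊆ {H,P,W}.
X↔R: latent back-door arc(s) into X.
size 0: {}; under {} X still reaches {H,P,R,W} ∋ R.
size 1: {H}, {P}, {W}; under {H} X still reaches {P,R,W} ∋ R.
size 2: {H,P}, {H,W}, {P,W}; under {H,P} X still reaches {R,W} ∋ R.
X↔R cannot be blocked by any observed set — no back-door set.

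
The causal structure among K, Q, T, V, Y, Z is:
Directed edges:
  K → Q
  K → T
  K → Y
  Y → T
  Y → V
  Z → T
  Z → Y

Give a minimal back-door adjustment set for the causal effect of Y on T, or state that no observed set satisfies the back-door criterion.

desc(Y)\{Y}={T,V}; candidates ⊆ {K,Q,Z}.
size 0: {}; under {} Y still reaches {K,Q,T,Z} ∋ T.
size 1: {K}, {Q}, {Z}; under {K} Y still reaches {T,Z} ∋ T.
{K,Z}: Y⊥T given {K,Z} in G with Y→· removed — back-door holds.

Y→T: minimal back-door set {K, Z}.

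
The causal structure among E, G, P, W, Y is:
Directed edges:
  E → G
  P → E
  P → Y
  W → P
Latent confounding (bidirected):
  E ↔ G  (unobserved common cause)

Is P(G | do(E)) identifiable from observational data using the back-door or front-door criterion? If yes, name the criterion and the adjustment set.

desc(E)\{E}={G}; candidates ⊆ {P,W,Y}.
E↔G: latent back-door arc(s) into E.
size 0: {}; under {} E still reaches {G,P,W,Y} ∋ G.
size 1: {P}, {W}, {Y}; under {P} E still reaches {G} ∋ G.
size 2: {P,W}, {P,Y}, {W,Y}; under {P,W} E still reaches {G} ∋ G.
E↔G cannot be blocked by any observed set — no back-door set.
No mediator lies on a directed E→…→G path.
Neither criterion identifies P(G|do(E)) in this graph.

P(G|do(E)): not identifiable (no BD/FD set).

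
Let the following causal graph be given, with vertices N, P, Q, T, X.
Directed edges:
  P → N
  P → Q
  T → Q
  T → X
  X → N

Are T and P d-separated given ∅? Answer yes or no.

Bayes-Ball from T | ∅ reaches {N,Q,X}.
P ∉ reach(T|∅) ⇒ T ⊥ P | ∅.

Yes — T ⊥ P | ∅.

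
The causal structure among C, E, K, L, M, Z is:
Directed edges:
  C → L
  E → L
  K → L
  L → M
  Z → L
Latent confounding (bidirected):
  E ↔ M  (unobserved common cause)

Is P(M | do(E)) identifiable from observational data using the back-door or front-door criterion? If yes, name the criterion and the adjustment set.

P(M|do(E)): frontdoor, adjust for {L}.

desc(E)\{E}={L,M}; candidates ⊆ {C,K,Z}.
E↔M: latent back-door arc(s) into E.
size 0: {}; under {} E still reaches {M} ∋ M.
size 1: {C}, {K}, {Z}; under {C} E still reaches {M} ∋ M.
size 2: {C,K}, {C,Z}, {K,Z}; under {C,K} E still reaches {M} ∋ M.
E↔M cannot be blocked by any observed set — no back-door set.
{L}: (i) intercepts every directed E→M path; (ii) no back-door E→{L}; (iii) {E} blocks every back-door {L}→M. Front-door holds.
P(M|do(E)) = Σ_{L} P(L|E) Σ_{E'} P(M|L,E')P(E').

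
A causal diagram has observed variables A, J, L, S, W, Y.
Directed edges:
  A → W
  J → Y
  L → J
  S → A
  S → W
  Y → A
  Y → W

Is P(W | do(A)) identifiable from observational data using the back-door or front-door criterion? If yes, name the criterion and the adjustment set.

P(W|do(A)): backdoor, adjust for {S, Y}.

desc(A)\{A}={W}; candidates ⊆ {J,L,S,Y}.
size 0: {}; under {} A still reaches {J,L,S,W,Y} ∋ W.
size 1: {J}, {L}, {S} …(+1); under {J} A still reaches {S,W,Y} ∋ W.
{S,Y}: A⊥W given {S,Y} in G with A→· removed — back-door holds.
P(W|do(A)) = Σ_{S,Y} P(W|A,S,Y)·P(S,Y).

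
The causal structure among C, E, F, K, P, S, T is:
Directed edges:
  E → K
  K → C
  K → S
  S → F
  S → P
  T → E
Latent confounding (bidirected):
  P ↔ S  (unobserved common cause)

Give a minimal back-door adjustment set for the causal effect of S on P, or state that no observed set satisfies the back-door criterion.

S→P: no observed back-door set.

desc(S)\{S}={F,P}; candidates ⊆ {C,E,K,T}.
S↔P: latent back-door arc(s) into S.
size 0: {}; under {} S still reaches {C,E,K,P,T} ∋ P.
size 1: {C}, {E}, {K} …(+1); under {C} S still reaches {E,K,P,T} ∋ P.
size 2: {C,E}, {C,K}, {C,T} …(+3); under {C,E} S still reaches {K,P} ∋ P.
S↔P cannot be blocked by any observed set — no back-door set.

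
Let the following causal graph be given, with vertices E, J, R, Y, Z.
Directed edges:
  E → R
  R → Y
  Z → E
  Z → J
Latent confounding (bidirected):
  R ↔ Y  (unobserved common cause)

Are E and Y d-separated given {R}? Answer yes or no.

No — E and Y are d-connected given {R}.

Bayes-Ball from E | {R} reaches {J,Y,Z}.
Y ∈ reach(E|{R}) ⇒ E ⊥̸ Y | {R}.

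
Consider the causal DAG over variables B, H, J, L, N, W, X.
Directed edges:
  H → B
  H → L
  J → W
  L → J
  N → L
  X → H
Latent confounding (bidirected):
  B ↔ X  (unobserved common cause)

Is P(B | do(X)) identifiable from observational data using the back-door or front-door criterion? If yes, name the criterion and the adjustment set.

P(B|do(X)): frontdoor, adjust for {H}.

desc(X)\{X}={B,H,J,L,W}; candidates ⊆ {N}.
X↔B: latent back-door arc(s) into X.
size 0: {}; under {} X still reaches {B} ∋ B.
size 1: {N}; under {N} X still reaches {B} ∋ B.
X↔B cannot be blocked by any observed set — no back-door set.
{H}: (i) intercepts every directed X→B path; (ii) no back-door X→{H}; (iii) {X} blocks every back-door {H}→B. Front-door holds.
P(B|do(X)) = Σ_{H} P(H|X) Σ_{X'} P(B|H,X')P(X').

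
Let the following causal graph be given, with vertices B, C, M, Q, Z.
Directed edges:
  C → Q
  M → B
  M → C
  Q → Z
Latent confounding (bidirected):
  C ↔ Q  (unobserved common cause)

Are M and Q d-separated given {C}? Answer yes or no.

No — M and Q are d-connected given {C}.

Bayes-Ball from M | {C} reaches {B,Q,Z}.
Q ∈ reach(M|{C}) ⇒ M ⊥̸ Q | {C}.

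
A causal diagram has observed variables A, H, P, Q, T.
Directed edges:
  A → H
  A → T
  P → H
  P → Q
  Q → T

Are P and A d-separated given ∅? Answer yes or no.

Bayes-Ball from P | ∅ reaches {H,Q,T}.
A ∉ reach(P|∅) ⇒ P ⊥ A | ∅.

Yes — P ⊥ A | ∅.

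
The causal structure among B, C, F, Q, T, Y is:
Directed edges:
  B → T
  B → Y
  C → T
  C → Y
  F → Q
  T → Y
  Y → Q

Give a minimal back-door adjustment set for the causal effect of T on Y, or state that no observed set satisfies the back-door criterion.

T→Y: minimal back-door set {B, C}.

desc(T)\{T}={Q,Y}; candidates ⊆ {B,C,F}.
size 0: {}; under {} T still reaches {B,C,Q,Y} ∋ Y.
size 1: {B}, {C}, {F}; under {B} T still reaches {C,Q,Y} ∋ Y.
{B,C}: T⊥Y given {B,C} in G with T→· removed — back-door holds.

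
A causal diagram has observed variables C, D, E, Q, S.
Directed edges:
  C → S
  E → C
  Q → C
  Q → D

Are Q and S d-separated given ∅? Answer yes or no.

Bayes-Ball from Q | ∅ reaches {C,D,S}.
S ∈ reach(Q|∅) ⇒ Q ⊥̸ S | ∅.

No — Q and S are d-connected given ∅.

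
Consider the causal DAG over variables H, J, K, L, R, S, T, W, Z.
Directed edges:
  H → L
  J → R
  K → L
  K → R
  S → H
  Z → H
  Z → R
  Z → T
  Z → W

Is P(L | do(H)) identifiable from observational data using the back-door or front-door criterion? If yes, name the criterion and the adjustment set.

desc(H)\{H}={L}; candidates ⊆ {J,K,R,S,T,W,Z}.
∅: H⊥L given ∅ in G with H→· removed — back-door holds.
P(L|do(H)) = P(L|H) — no adjustment needed.

P(L|do(H)): backdoor, adjust for ∅.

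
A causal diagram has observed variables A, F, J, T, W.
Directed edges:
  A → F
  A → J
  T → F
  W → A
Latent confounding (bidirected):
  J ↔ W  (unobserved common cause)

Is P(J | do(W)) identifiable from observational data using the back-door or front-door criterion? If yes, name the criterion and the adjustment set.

desc(W)\{W}={A,F,J}; candidates ⊆ {T}.
W↔J: latent back-door arc(s) into W.
size 0: {}; under {} W still reaches {J} ∋ J.
size 1: {T}; under {T} W still reaches {J} ∋ J.
W↔J cannot be blocked by any observed set — no back-door set.
{A}: (i) intercepts every directed W→J path; (ii) no back-door W→{A}; (iii) {W} blocks every back-door {A}→J. Front-door holds.
P(J|do(W)) = Σ_{A} P(A|W) Σ_{W'} P(J|A,W')P(W').

P(J|do(W)): frontdoor, adjust for {A}.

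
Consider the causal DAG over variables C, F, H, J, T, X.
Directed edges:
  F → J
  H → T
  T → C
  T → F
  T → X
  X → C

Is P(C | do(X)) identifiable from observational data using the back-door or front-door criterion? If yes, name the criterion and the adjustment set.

desc(X)\{X}={C}; candidates ⊆ {F,H,J,T}.
size 0: {}; under {} X still reaches {C,F,H,J,T} ∋ C.
{T}: X⊥C given {T} in G with X→· removed — back-door holds.
P(C|do(X)) = Σ_{T} P(C|X,T)·P(T).

P(C|do(X)): backdoor, adjust for {T}.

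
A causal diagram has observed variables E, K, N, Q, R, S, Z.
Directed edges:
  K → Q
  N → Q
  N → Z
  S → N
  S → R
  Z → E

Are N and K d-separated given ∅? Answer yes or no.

Yes — N ⊥ K | ∅.

Bayes-Ball from N | ∅ reaches {E,Q,R,S,Z}.
K ∉ reach(N|∅) ⇒ N ⊥ K | ∅.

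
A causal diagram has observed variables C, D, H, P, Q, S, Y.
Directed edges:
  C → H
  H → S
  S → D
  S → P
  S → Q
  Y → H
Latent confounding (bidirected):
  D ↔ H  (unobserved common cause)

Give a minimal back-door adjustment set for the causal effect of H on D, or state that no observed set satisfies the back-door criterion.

H→D: no observed back-door set.

desc(H)\{H}={D,P,Q,S}; candidates ⊆ {C,Y}.
H↔D: latent back-door arc(s) into H.
size 0: {}; under {} H still reaches {C,D,Y} ∋ D.
size 1: {C}, {Y}; under {C} H still reaches {D,Y} ∋ D.
size 2: {C,Y}; under {C,Y} H still reaches {D} ∋ D.
H↔D cannot be blocked by any observed set — no back-door set.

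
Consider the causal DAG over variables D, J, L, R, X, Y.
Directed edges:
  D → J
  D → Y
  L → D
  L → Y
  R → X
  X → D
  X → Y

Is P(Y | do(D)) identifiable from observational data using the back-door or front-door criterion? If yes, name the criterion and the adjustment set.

desc(D)\{D}={J,Y}; candidates ⊆ {L,R,X}.
size 0: {}; under {} D still reaches {L,R,X,Y} ∋ Y.
size 1: {L}, {R}, {X}; under {L} D still reaches {R,X,Y} ∋ Y.
{L,X}: D⊥Y given {L,X} in G with D→· removed — back-door holds.
P(Y|do(D)) = Σ_{L,X} P(Y|D,L,X)·P(L,X).

P(Y|do(D)): backdoor, adjust for {L, X}.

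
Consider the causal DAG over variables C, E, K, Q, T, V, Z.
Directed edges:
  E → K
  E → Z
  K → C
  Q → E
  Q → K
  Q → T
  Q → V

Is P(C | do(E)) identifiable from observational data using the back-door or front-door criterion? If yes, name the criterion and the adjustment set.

desc(E)\{E}={C,K,Z}; candidates ⊆ {Q,T,V}.
size 0: {}; under {} E still reaches {C,K,Q,T,V} ∋ C.
{Q}: E⊥C given {Q} in G with E→· removed — back-door holds.
P(C|do(E)) = Σ_{Q} P(C|E,Q)·P(Q).

P(C|do(E)): backdoor, adjust for {Q}.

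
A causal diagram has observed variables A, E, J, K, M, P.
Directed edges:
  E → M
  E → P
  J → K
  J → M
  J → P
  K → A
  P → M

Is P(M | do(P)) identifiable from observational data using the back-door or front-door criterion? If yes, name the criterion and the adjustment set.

desc(P)\{P}={M}; candidates ⊆ {A,E,J,K}.
size 0: {}; under {} P still reaches {A,E,J,K,M} ∋ M.
size 1: {A}, {E}, {J} …(+1); under {A} P still reaches {E,J,K,M} ∋ M.
{E,J}: P⊥M given {E,J} in G with P→· removed — back-door holds.
P(M|do(P)) = Σ_{E,J} P(M|P,E,J)·P(E,J).

P(M|do(P)): backdoor, adjust for {E, J}.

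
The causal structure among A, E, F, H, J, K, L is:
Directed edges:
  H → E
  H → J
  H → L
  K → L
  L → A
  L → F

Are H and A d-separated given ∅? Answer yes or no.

Bayes-Ball from H | ∅ reaches {A,E,F,J,L}.
A ∈ reach(H|∅) ⇒ H ⊥̸ A | ∅.

No — H and A are d-connected given ∅.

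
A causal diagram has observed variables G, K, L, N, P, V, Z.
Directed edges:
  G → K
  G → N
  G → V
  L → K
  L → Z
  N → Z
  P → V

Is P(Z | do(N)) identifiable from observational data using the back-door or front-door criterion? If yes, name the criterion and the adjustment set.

desc(N)\{N}={Z}; candidates ⊆ {G,K,L,P,V}.
∅: N⊥Z given ∅ in G with N→· removed — back-door holds.
P(Z|do(N)) = P(Z|N) — no adjustment needed.

P(Z|do(N)): backdoor, adjust for ∅.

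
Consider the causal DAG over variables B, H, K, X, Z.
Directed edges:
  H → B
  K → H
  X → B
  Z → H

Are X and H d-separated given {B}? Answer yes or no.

No — X and H are d-connected given {B}.

Bayes-Ball from X | {B} reaches {H,K,Z}.
H ∈ reach(X|{B}) ⇒ X ⊥̸ H | {B}.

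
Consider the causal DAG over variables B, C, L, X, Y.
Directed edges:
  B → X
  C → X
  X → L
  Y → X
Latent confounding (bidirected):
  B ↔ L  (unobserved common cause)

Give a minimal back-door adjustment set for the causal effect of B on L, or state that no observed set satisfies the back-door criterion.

B→L: no observed back-door set.

desc(B)\{B}={L,X}; candidates ⊆ {C,Y}.
B↔L: latent back-door arc(s) into B.
size 0: {}; under {} B still reaches {L} ∋ L.
size 1: {C}, {Y}; under {C} B still reaches {L} ∋ L.
size 2: {C,Y}; under {C,Y} B still reaches {L} ∋ L.
B↔L cannot be blocked by any observed set — no back-door set.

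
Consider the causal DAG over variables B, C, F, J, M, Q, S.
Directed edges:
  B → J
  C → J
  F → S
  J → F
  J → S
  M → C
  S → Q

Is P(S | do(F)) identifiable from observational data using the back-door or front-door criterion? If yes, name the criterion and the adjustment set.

desc(F)\{F}={Q,S}; candidates ⊆ {B,C,J,M}.
size 0: {}; under {} F still reaches {B,C,J,M,Q,S} ∋ S.
{J}: F⊥S given {J} in G with F→· removed — back-door holds.
P(S|do(F)) = Σ_{J} P(S|F,J)·P(J).

P(S|do(F)): backdoor, adjust for {J}.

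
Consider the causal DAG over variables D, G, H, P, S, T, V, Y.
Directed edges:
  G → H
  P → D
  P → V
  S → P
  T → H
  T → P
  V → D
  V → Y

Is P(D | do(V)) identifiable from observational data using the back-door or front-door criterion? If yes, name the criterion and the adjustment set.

desc(V)\{V}={D,Y}; candidates ⊆ {G,H,P,S,T}.
size 0: {}; under {} V still reaches {D,H,P,S,T} ∋ D.
{P}: V⊥D given {P} in G with V→· removed — back-door holds.
P(D|do(V)) = Σ_{P} P(D|V,P)·P(P).

P(D|do(V)): backdoor, adjust for {P}.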